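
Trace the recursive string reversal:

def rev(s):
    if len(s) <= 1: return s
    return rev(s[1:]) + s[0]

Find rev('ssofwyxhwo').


rev('ssofwyxhwo') = rev('sofwyxhwo') + 's'
rev('sofwyxhwo') = rev('ofwyxhwo') + 's'
rev('ofwyxhwo') = rev('fwyxhwo') + 'o'
rev('fwyxhwo') = rev('wyxhwo') + 'f'
rev('wyxhwo') = rev('yxhwo') + 'w'
rev('yxhwo') = rev('xhwo') + 'y'
rev('xhwo') = rev('hwo') + 'x'
rev('hwo') = rev('wo') + 'h'
rev('wo') = rev('o') + 'w'
rev('o') = 'o'  (base case)
Concatenating: 'o' + 'w' + 'h' + 'x' + 'y' + 'w' + 'f' + 'o' + 's' + 's' = 'owhxywfoss'

owhxywfoss


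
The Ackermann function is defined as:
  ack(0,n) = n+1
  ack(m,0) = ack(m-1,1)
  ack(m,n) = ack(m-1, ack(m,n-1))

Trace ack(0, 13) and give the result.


ack(0, 13) = 14
Result: ack(0, 13) = 14

14


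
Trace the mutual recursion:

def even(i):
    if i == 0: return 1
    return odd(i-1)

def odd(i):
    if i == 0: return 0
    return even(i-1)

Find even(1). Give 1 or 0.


even(1) = odd(0)
odd(0) = 0  (base case)
Result: 0

0


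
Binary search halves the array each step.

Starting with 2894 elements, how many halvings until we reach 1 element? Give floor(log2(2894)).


2894 / 2 = 1447
1447 / 2 = 723
723 / 2 = 361
361 / 2 = 180
180 / 2 = 90
90 / 2 = 45
45 / 2 = 22
22 / 2 = 11
11 / 2 = 5
5 / 2 = 2
2 / 2 = 1
Reached 1 after 11 halvings

11


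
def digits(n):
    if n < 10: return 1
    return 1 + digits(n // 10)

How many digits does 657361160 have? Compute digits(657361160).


digits(657361160) = 1 + digits(65736116)
digits(65736116) = 1 + digits(6573611)
digits(6573611) = 1 + digits(657361)
digits(657361) = 1 + digits(65736)
digits(65736) = 1 + digits(6573)
digits(6573) = 1 + digits(657)
digits(657) = 1 + digits(65)
digits(65) = 1 + digits(6)
digits(6) = 1  (base case: 6 < 10)
Unwinding: 1 + 1 + 1 + 1 + 1 + 1 + 1 + 1 + 1 = 9

9


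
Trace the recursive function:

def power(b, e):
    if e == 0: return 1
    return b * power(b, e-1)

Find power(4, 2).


power(4, 2)
= 4 * power(4, 1)
= 4 * 4 * power(4, 0)
= 4 * 4 * 1
= 16

16


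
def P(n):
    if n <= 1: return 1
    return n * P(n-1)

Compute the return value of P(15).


P(15)
= 15 * P(14)
= 15 * 14 * P(13)
= 15 * 14 * 13 * P(12)
= 15 * 14 * 13 * 12 * P(11)
= 15 * 14 * 13 * 12 * 11 * P(10)
= 15 * 14 * 13 * 12 * 11 * 10 * P(9)
= 15 * 14 * 13 * 12 * 11 * 10 * 9 * P(8)
= 15 * 14 * 13 * 12 * 11 * 10 * 9 * 8 * P(7)
= 15 * 14 * 13 * 12 * 11 * 10 * 9 * 8 * 7 * P(6)
= 15 * 14 * 13 * 12 * 11 * 10 * 9 * 8 * 7 * 6 * P(5)
= 15 * 14 * 13 * 12 * 11 * 10 * 9 * 8 * 7 * 6 * 5 * P(4)
= 15 * 14 * 13 * 12 * 11 * 10 * 9 * 8 * 7 * 6 * 5 * 4 * P(3)
= 15 * 14 * 13 * 12 * 11 * 10 * 9 * 8 * 7 * 6 * 5 * 4 * 3 * P(2)
= 15 * 14 * 13 * 12 * 11 * 10 * 9 * 8 * 7 * 6 * 5 * 4 * 3 * 2 * P(1)
= 15 * 14 * 13 * 12 * 11 * 10 * 9 * 8 * 7 * 6 * 5 * 4 * 3 * 2 * 1
= 1307674368000

1307674368000


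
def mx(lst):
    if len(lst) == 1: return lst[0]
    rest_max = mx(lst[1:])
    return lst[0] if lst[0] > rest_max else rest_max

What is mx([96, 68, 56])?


mx([96, 68, 56]): compare 96 with mx([68, 56])
mx([68, 56]): compare 68 with mx([56])
mx([56]) = 56  (base case)
Compare 68 with 56 -> 68
Compare 96 with 68 -> 96

96


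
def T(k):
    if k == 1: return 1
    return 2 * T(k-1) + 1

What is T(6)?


T(6) = 2 * T(5) + 1
T(5) = 2 * T(4) + 1
T(4) = 2 * T(3) + 1
T(3) = 2 * T(2) + 1
T(2) = 2 * T(1) + 1
T(1) = 1  (base case)
T(2) = 2 * 1 + 1 = 3
T(3) = 2 * 3 + 1 = 7
T(4) = 2 * 7 + 1 = 15
T(5) = 2 * 15 + 1 = 31
T(6) = 2 * 31 + 1 = 63

63


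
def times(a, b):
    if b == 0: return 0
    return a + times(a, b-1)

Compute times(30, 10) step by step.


times(30, 10) = 30 + times(30, 9)
times(30, 9) = 30 + times(30, 8)
times(30, 8) = 30 + times(30, 7)
times(30, 7) = 30 + times(30, 6)
times(30, 6) = 30 + times(30, 5)
times(30, 5) = 30 + times(30, 4)
times(30, 4) = 30 + times(30, 3)
times(30, 3) = 30 + times(30, 2)
times(30, 2) = 30 + times(30, 1)
times(30, 1) = 30 + times(30, 0)
times(30, 0) = 0  (base case)
Total: 30 + 30 + 30 + 30 + 30 + 30 + 30 + 30 + 30 + 30 + 0 = 300

300


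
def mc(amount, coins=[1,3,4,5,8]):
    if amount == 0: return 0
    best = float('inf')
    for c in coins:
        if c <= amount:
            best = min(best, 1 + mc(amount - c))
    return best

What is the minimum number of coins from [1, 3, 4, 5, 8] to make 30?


Building up with DP:
mc(0) = 0
mc(1) = min(1+mc(0)=1+0=1) = 1
mc(2) = min(1+mc(1)=1+1=2) = 2
mc(3) = min(1+mc(2)=1+2=3, 1+mc(0)=1+0=1) = 1
mc(4) = min(1+mc(3)=1+1=2, 1+mc(1)=1+1=2, 1+mc(0)=1+0=1) = 1
mc(5) = min(1+mc(4)=1+1=2, 1+mc(2)=1+2=3, 1+mc(1)=1+1=2, 1+mc(0)=1+0=1) = 1
mc(6) = min(1+mc(5)=1+1=2, 1+mc(3)=1+1=2, 1+mc(2)=1+2=3, 1+mc(1)=1+1=2) = 2
mc(7) = min(1+mc(6)=1+2=3, 1+mc(4)=1+1=2, 1+mc(3)=1+1=2, 1+mc(2)=1+2=3) = 2
mc(8) = min(1+mc(7)=1+2=3, 1+mc(5)=1+1=2, 1+mc(4)=1+1=2, 1+mc(3)=1+1=2, 1+mc(0)=1+0=1) = 1
mc(9) = min(1+mc(8)=1+1=2, 1+mc(6)=1+2=3, 1+mc(5)=1+1=2, 1+mc(4)=1+1=2, 1+mc(1)=1+1=2) = 2
mc(10) = min(1+mc(9)=1+2=3, 1+mc(7)=1+2=3, 1+mc(6)=1+2=3, 1+mc(5)=1+1=2, 1+mc(2)=1+2=3) = 2
mc(11) = min(1+mc(10)=1+2=3, 1+mc(8)=1+1=2, 1+mc(7)=1+2=3, 1+mc(6)=1+2=3, 1+mc(3)=1+1=2) = 2
mc(12) = min(1+mc(11)=1+2=3, 1+mc(9)=1+2=3, 1+mc(8)=1+1=2, 1+mc(7)=1+2=3, 1+mc(4)=1+1=2) = 2
mc(13) = min(1+mc(12)=1+2=3, 1+mc(10)=1+2=3, 1+mc(9)=1+2=3, 1+mc(8)=1+1=2, 1+mc(5)=1+1=2) = 2
mc(14) = min(1+mc(13)=1+2=3, 1+mc(11)=1+2=3, 1+mc(10)=1+2=3, 1+mc(9)=1+2=3, 1+mc(6)=1+2=3) = 3
mc(15) = min(1+mc(14)=1+3=4, 1+mc(12)=1+2=3, 1+mc(11)=1+2=3, 1+mc(10)=1+2=3, 1+mc(7)=1+2=3) = 3
mc(16) = min(1+mc(15)=1+3=4, 1+mc(13)=1+2=3, 1+mc(12)=1+2=3, 1+mc(11)=1+2=3, 1+mc(8)=1+1=2) = 2
mc(17) = min(1+mc(16)=1+2=3, 1+mc(14)=1+3=4, 1+mc(13)=1+2=3, 1+mc(12)=1+2=3, 1+mc(9)=1+2=3) = 3
mc(18) = min(1+mc(17)=1+3=4, 1+mc(15)=1+3=4, 1+mc(14)=1+3=4, 1+mc(13)=1+2=3, 1+mc(10)=1+2=3) = 3
mc(19) = min(1+mc(18)=1+3=4, 1+mc(16)=1+2=3, 1+mc(15)=1+3=4, 1+mc(14)=1+3=4, 1+mc(11)=1+2=3) = 3
mc(20) = min(1+mc(19)=1+3=4, 1+mc(17)=1+3=4, 1+mc(16)=1+2=3, 1+mc(15)=1+3=4, 1+mc(12)=1+2=3) = 3
mc(21) = min(1+mc(20)=1+3=4, 1+mc(18)=1+3=4, 1+mc(17)=1+3=4, 1+mc(16)=1+2=3, 1+mc(13)=1+2=3) = 3
mc(22) = min(1+mc(21)=1+3=4, 1+mc(19)=1+3=4, 1+mc(18)=1+3=4, 1+mc(17)=1+3=4, 1+mc(14)=1+3=4) = 4
mc(23) = min(1+mc(22)=1+4=5, 1+mc(20)=1+3=4, 1+mc(19)=1+3=4, 1+mc(18)=1+3=4, 1+mc(15)=1+3=4) = 4
mc(24) = min(1+mc(23)=1+4=5, 1+mc(21)=1+3=4, 1+mc(20)=1+3=4, 1+mc(19)=1+3=4, 1+mc(16)=1+2=3) = 3
mc(25) = min(1+mc(24)=1+3=4, 1+mc(22)=1+4=5, 1+mc(21)=1+3=4, 1+mc(20)=1+3=4, 1+mc(17)=1+3=4) = 4
mc(26) = min(1+mc(25)=1+4=5, 1+mc(23)=1+4=5, 1+mc(22)=1+4=5, 1+mc(21)=1+3=4, 1+mc(18)=1+3=4) = 4
mc(27) = min(1+mc(26)=1+4=5, 1+mc(24)=1+3=4, 1+mc(23)=1+4=5, 1+mc(22)=1+4=5, 1+mc(19)=1+3=4) = 4
mc(28) = min(1+mc(27)=1+4=5, 1+mc(25)=1+4=5, 1+mc(24)=1+3=4, 1+mc(23)=1+4=5, 1+mc(20)=1+3=4) = 4
mc(29) = min(1+mc(28)=1+4=5, 1+mc(26)=1+4=5, 1+mc(25)=1+4=5, 1+mc(24)=1+3=4, 1+mc(21)=1+3=4) = 4
mc(30) = min(1+mc(29)=1+4=5, 1+mc(27)=1+4=5, 1+mc(26)=1+4=5, 1+mc(25)=1+4=5, 1+mc(22)=1+4=5) = 5

5


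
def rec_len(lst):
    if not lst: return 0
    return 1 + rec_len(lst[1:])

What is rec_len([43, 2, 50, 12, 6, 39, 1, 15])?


rec_len([43, 2, 50, 12, 6, 39, 1, 15]) = 1 + rec_len([2, 50, 12, 6, 39, 1, 15])
rec_len([2, 50, 12, 6, 39, 1, 15]) = 1 + rec_len([50, 12, 6, 39, 1, 15])
rec_len([50, 12, 6, 39, 1, 15]) = 1 + rec_len([12, 6, 39, 1, 15])
rec_len([12, 6, 39, 1, 15]) = 1 + rec_len([6, 39, 1, 15])
rec_len([6, 39, 1, 15]) = 1 + rec_len([39, 1, 15])
rec_len([39, 1, 15]) = 1 + rec_len([1, 15])
rec_len([1, 15]) = 1 + rec_len([15])
rec_len([15]) = 1 + rec_len([])
rec_len([]) = 0  (base case)
Unwinding: 1 + 1 + 1 + 1 + 1 + 1 + 1 + 1 + 0 = 8

8


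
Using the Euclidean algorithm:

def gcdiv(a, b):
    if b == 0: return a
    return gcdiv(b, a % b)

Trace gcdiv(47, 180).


gcdiv(47, 180) = gcdiv(180, 47)
gcdiv(180, 47) = gcdiv(47, 39)
gcdiv(47, 39) = gcdiv(39, 8)
gcdiv(39, 8) = gcdiv(8, 7)
gcdiv(8, 7) = gcdiv(7, 1)
gcdiv(7, 1) = gcdiv(1, 0)
gcdiv(1, 0) = 1  (base case)

1


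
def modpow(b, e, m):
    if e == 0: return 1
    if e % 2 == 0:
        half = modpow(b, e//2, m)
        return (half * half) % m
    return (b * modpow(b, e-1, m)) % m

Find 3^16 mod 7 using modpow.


modpow(3, 16, 7): e is even, compute modpow(3, 8, 7)
  modpow(3, 8, 7): e is even, compute modpow(3, 4, 7)
    modpow(3, 4, 7): e is even, compute modpow(3, 2, 7)
      modpow(3, 2, 7): e is even, compute modpow(3, 1, 7)
        modpow(3, 1, 7): e is odd, compute modpow(3, 0, 7)
          modpow(3, 0, 7) = 1
        (3 * 1) % 7 = 3
      half=3, (3*3) % 7 = 2
    half=2, (2*2) % 7 = 4
  half=4, (4*4) % 7 = 2
half=2, (2*2) % 7 = 4

4


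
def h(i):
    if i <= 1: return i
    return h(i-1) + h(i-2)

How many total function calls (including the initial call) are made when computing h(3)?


Let C(n) = total calls for h(n)
C(0) = 1, C(1) = 1
C(2) = 1 + C(1) + C(0) = 1 + 1 + 1 = 3
C(3) = 1 + C(2) + C(1) = 1 + 3 + 1 = 5

5


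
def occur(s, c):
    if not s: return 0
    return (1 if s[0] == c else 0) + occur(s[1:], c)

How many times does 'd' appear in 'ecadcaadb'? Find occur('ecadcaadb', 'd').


s[0]='e' != 'd' -> 0
s[0]='c' != 'd' -> 0
s[0]='a' != 'd' -> 0
s[0]='d' == 'd' -> 1
s[0]='c' != 'd' -> 0
s[0]='a' != 'd' -> 0
s[0]='a' != 'd' -> 0
s[0]='d' == 'd' -> 1
s[0]='b' != 'd' -> 0
Sum: 0 + 0 + 0 + 1 + 0 + 0 + 0 + 1 + 0 = 2

2


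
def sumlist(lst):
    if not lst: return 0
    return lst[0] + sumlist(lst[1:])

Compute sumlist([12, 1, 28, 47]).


sumlist([12, 1, 28, 47]) = 12 + sumlist([1, 28, 47])
sumlist([1, 28, 47]) = 1 + sumlist([28, 47])
sumlist([28, 47]) = 28 + sumlist([47])
sumlist([47]) = 47 + sumlist([])
sumlist([]) = 0  (base case)
Total: 12 + 1 + 28 + 47 + 0 = 88

88


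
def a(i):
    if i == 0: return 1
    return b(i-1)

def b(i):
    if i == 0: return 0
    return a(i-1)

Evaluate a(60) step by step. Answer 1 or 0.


a(60) = b(59)
b(59) = a(58)
a(58) = b(57)
b(57) = a(56)
a(56) = b(55)
b(55) = a(54)
a(54) = b(53)
b(53) = a(52)
a(52) = b(51)
b(51) = a(50)
a(50) = b(49)
b(49) = a(48)
a(48) = b(47)
b(47) = a(46)
a(46) = b(45)
b(45) = a(44)
a(44) = b(43)
b(43) = a(42)
a(42) = b(41)
b(41) = a(40)
a(40) = b(39)
b(39) = a(38)
a(38) = b(37)
b(37) = a(36)
a(36) = b(35)
b(35) = a(34)
a(34) = b(33)
b(33) = a(32)
a(32) = b(31)
b(31) = a(30)
a(30) = b(29)
b(29) = a(28)
a(28) = b(27)
b(27) = a(26)
a(26) = b(25)
b(25) = a(24)
a(24) = b(23)
b(23) = a(22)
a(22) = b(21)
b(21) = a(20)
a(20) = b(19)
b(19) = a(18)
a(18) = b(17)
b(17) = a(16)
a(16) = b(15)
b(15) = a(14)
a(14) = b(13)
b(13) = a(12)
a(12) = b(11)
b(11) = a(10)
a(10) = b(9)
b(9) = a(8)
a(8) = b(7)
b(7) = a(6)
a(6) = b(5)
b(5) = a(4)
a(4) = b(3)
b(3) = a(2)
a(2) = b(1)
b(1) = a(0)
a(0) = 1  (base case)
Result: 1

1


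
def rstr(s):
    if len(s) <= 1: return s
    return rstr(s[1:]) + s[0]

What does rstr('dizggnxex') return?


rstr('dizggnxex') = rstr('izggnxex') + 'd'
rstr('izggnxex') = rstr('zggnxex') + 'i'
rstr('zggnxex') = rstr('ggnxex') + 'z'
rstr('ggnxex') = rstr('gnxex') + 'g'
rstr('gnxex') = rstr('nxex') + 'g'
rstr('nxex') = rstr('xex') + 'n'
rstr('xex') = rstr('ex') + 'x'
rstr('ex') = rstr('x') + 'e'
rstr('x') = 'x'  (base case)
Concatenating: 'x' + 'e' + 'x' + 'n' + 'g' + 'g' + 'z' + 'i' + 'd' = 'xexnggzid'

xexnggzid


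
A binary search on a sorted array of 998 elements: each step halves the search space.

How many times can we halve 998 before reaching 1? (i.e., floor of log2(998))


998 / 2 = 499
499 / 2 = 249
249 / 2 = 124
124 / 2 = 62
62 / 2 = 31
31 / 2 = 15
15 / 2 = 7
7 / 2 = 3
3 / 2 = 1
Reached 1 after 9 halvings

9


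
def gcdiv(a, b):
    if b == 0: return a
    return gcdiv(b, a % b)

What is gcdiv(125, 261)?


gcdiv(125, 261) = gcdiv(261, 125)
gcdiv(261, 125) = gcdiv(125, 11)
gcdiv(125, 11) = gcdiv(11, 4)
gcdiv(11, 4) = gcdiv(4, 3)
gcdiv(4, 3) = gcdiv(3, 1)
gcdiv(3, 1) = gcdiv(1, 0)
gcdiv(1, 0) = 1  (base case)

1


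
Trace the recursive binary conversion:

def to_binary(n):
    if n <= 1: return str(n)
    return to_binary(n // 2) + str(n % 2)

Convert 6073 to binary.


to_binary(6073) = to_binary(3036) + '1'
to_binary(3036) = to_binary(1518) + '0'
to_binary(1518) = to_binary(759) + '0'
to_binary(759) = to_binary(379) + '1'
to_binary(379) = to_binary(189) + '1'
to_binary(189) = to_binary(94) + '1'
to_binary(94) = to_binary(47) + '0'
to_binary(47) = to_binary(23) + '1'
to_binary(23) = to_binary(11) + '1'
to_binary(11) = to_binary(5) + '1'
to_binary(5) = to_binary(2) + '1'
to_binary(2) = to_binary(1) + '0'
to_binary(1) = '1'  (base case)
Concatenating: '1' + '0' + '1' + '1' + '1' + '1' + '0' + '1' + '1' + '1' + '0' + '0' + '1' = '1011110111001'

1011110111001


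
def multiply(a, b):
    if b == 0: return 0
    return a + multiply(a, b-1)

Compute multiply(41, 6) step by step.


multiply(41, 6) = 41 + multiply(41, 5)
multiply(41, 5) = 41 + multiply(41, 4)
multiply(41, 4) = 41 + multiply(41, 3)
multiply(41, 3) = 41 + multiply(41, 2)
multiply(41, 2) = 41 + multiply(41, 1)
multiply(41, 1) = 41 + multiply(41, 0)
multiply(41, 0) = 0  (base case)
Total: 41 + 41 + 41 + 41 + 41 + 41 + 0 = 246

246


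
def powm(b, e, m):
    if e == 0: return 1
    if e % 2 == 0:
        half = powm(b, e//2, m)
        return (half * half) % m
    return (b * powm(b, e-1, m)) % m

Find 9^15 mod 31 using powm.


powm(9, 15, 31): e is odd, compute powm(9, 14, 31)
  powm(9, 14, 31): e is even, compute powm(9, 7, 31)
    powm(9, 7, 31): e is odd, compute powm(9, 6, 31)
      powm(9, 6, 31): e is even, compute powm(9, 3, 31)
        powm(9, 3, 31): e is odd, compute powm(9, 2, 31)
          powm(9, 2, 31): e is even, compute powm(9, 1, 31)
          powm(9, 1, 31): e is odd, compute powm(9, 0, 31)
          powm(9, 0, 31) = 1
          (9 * 1) % 31 = 9
          half=9, (9*9) % 31 = 19
        (9 * 19) % 31 = 16
      half=16, (16*16) % 31 = 8
    (9 * 8) % 31 = 10
  half=10, (10*10) % 31 = 7
(9 * 7) % 31 = 1

1


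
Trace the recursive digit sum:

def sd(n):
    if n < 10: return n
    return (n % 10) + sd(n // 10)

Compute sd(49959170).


sd(49959170) = 0 + sd(4995917)
sd(4995917) = 7 + sd(499591)
sd(499591) = 1 + sd(49959)
sd(49959) = 9 + sd(4995)
sd(4995) = 5 + sd(499)
sd(499) = 9 + sd(49)
sd(49) = 9 + sd(4)
sd(4) = 4  (base case)
Total: 0 + 7 + 1 + 9 + 5 + 9 + 9 + 4 = 44

44


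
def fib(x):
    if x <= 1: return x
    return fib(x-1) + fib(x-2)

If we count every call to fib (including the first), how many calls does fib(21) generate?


Let C(n) = total calls for fib(n)
C(0) = 1, C(1) = 1
C(2) = 1 + C(1) + C(0) = 1 + 1 + 1 = 3
C(3) = 1 + C(2) + C(1) = 1 + 3 + 1 = 5
C(4) = 1 + C(3) + C(2) = 1 + 5 + 3 = 9
C(5) = 1 + C(4) + C(3) = 1 + 9 + 5 = 15
C(6) = 1 + C(5) + C(4) = 1 + 15 + 9 = 25
C(7) = 1 + C(6) + C(5) = 1 + 25 + 15 = 41
C(8) = 1 + C(7) + C(6) = 1 + 41 + 25 = 67
C(9) = 1 + C(8) + C(7) = 1 + 67 + 41 = 109
C(10) = 1 + C(9) + C(8) = 1 + 109 + 67 = 177
C(11) = 1 + C(10) + C(9) = 1 + 177 + 109 = 287
C(12) = 1 + C(11) + C(10) = 1 + 287 + 177 = 465
C(13) = 1 + C(12) + C(11) = 1 + 465 + 287 = 753
C(14) = 1 + C(13) + C(12) = 1 + 753 + 465 = 1219
C(15) = 1 + C(14) + C(13) = 1 + 1219 + 753 = 1973
C(16) = 1 + C(15) + C(14) = 1 + 1973 + 1219 = 3193
C(17) = 1 + C(16) + C(15) = 1 + 3193 + 1973 = 5167
C(18) = 1 + C(17) + C(16) = 1 + 5167 + 3193 = 8361
C(19) = 1 + C(18) + C(17) = 1 + 8361 + 5167 = 13529
C(20) = 1 + C(19) + C(18) = 1 + 13529 + 8361 = 21891
C(21) = 1 + C(20) + C(19) = 1 + 21891 + 13529 = 35421

35421


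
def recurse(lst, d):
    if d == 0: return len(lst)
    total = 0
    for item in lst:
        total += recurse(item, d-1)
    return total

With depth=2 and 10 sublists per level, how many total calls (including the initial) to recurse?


At depth 0 (root): 1 call
At depth 1: each of 1 parents calls recurse on 10 children = 10 calls
At depth 2: each of 10 parents calls recurse on 10 children = 100 calls
Total: 1 + 10 + 100 = 111

111


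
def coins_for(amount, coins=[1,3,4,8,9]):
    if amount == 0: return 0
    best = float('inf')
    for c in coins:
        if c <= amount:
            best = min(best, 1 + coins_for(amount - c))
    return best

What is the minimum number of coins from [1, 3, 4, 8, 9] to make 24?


Building up with DP:
coins_for(0) = 0
coins_for(1) = min(1+coins_for(0)=1+0=1) = 1
coins_for(2) = min(1+coins_for(1)=1+1=2) = 2
coins_for(3) = min(1+coins_for(2)=1+2=3, 1+coins_for(0)=1+0=1) = 1
coins_for(4) = min(1+coins_for(3)=1+1=2, 1+coins_for(1)=1+1=2, 1+coins_for(0)=1+0=1) = 1
coins_for(5) = min(1+coins_for(4)=1+1=2, 1+coins_for(2)=1+2=3, 1+coins_for(1)=1+1=2) = 2
coins_for(6) = min(1+coins_for(5)=1+2=3, 1+coins_for(3)=1+1=2, 1+coins_for(2)=1+2=3) = 2
coins_for(7) = min(1+coins_for(6)=1+2=3, 1+coins_for(4)=1+1=2, 1+coins_for(3)=1+1=2) = 2
coins_for(8) = min(1+coins_for(7)=1+2=3, 1+coins_for(5)=1+2=3, 1+coins_for(4)=1+1=2, 1+coins_for(0)=1+0=1) = 1
coins_for(9) = min(1+coins_for(8)=1+1=2, 1+coins_for(6)=1+2=3, 1+coins_for(5)=1+2=3, 1+coins_for(1)=1+1=2, 1+coins_for(0)=1+0=1) = 1
coins_for(10) = min(1+coins_for(9)=1+1=2, 1+coins_for(7)=1+2=3, 1+coins_for(6)=1+2=3, 1+coins_for(2)=1+2=3, 1+coins_for(1)=1+1=2) = 2
coins_for(11) = min(1+coins_for(10)=1+2=3, 1+coins_for(8)=1+1=2, 1+coins_for(7)=1+2=3, 1+coins_for(3)=1+1=2, 1+coins_for(2)=1+2=3) = 2
coins_for(12) = min(1+coins_for(11)=1+2=3, 1+coins_for(9)=1+1=2, 1+coins_for(8)=1+1=2, 1+coins_for(4)=1+1=2, 1+coins_for(3)=1+1=2) = 2
coins_for(13) = min(1+coins_for(12)=1+2=3, 1+coins_for(10)=1+2=3, 1+coins_for(9)=1+1=2, 1+coins_for(5)=1+2=3, 1+coins_for(4)=1+1=2) = 2
coins_for(14) = min(1+coins_for(13)=1+2=3, 1+coins_for(11)=1+2=3, 1+coins_for(10)=1+2=3, 1+coins_for(6)=1+2=3, 1+coins_for(5)=1+2=3) = 3
coins_for(15) = min(1+coins_for(14)=1+3=4, 1+coins_for(12)=1+2=3, 1+coins_for(11)=1+2=3, 1+coins_for(7)=1+2=3, 1+coins_for(6)=1+2=3) = 3
coins_for(16) = min(1+coins_for(15)=1+3=4, 1+coins_for(13)=1+2=3, 1+coins_for(12)=1+2=3, 1+coins_for(8)=1+1=2, 1+coins_for(7)=1+2=3) = 2
coins_for(17) = min(1+coins_for(16)=1+2=3, 1+coins_for(14)=1+3=4, 1+coins_for(13)=1+2=3, 1+coins_for(9)=1+1=2, 1+coins_for(8)=1+1=2) = 2
coins_for(18) = min(1+coins_for(17)=1+2=3, 1+coins_for(15)=1+3=4, 1+coins_for(14)=1+3=4, 1+coins_for(10)=1+2=3, 1+coins_for(9)=1+1=2) = 2
coins_for(19) = min(1+coins_for(18)=1+2=3, 1+coins_for(16)=1+2=3, 1+coins_for(15)=1+3=4, 1+coins_for(11)=1+2=3, 1+coins_for(10)=1+2=3) = 3
coins_for(20) = min(1+coins_for(19)=1+3=4, 1+coins_for(17)=1+2=3, 1+coins_for(16)=1+2=3, 1+coins_for(12)=1+2=3, 1+coins_for(11)=1+2=3) = 3
coins_for(21) = min(1+coins_for(20)=1+3=4, 1+coins_for(18)=1+2=3, 1+coins_for(17)=1+2=3, 1+coins_for(13)=1+2=3, 1+coins_for(12)=1+2=3) = 3
coins_for(22) = min(1+coins_for(21)=1+3=4, 1+coins_for(19)=1+3=4, 1+coins_for(18)=1+2=3, 1+coins_for(14)=1+3=4, 1+coins_for(13)=1+2=3) = 3
coins_for(23) = min(1+coins_for(22)=1+3=4, 1+coins_for(20)=1+3=4, 1+coins_for(19)=1+3=4, 1+coins_for(15)=1+3=4, 1+coins_for(14)=1+3=4) = 4
coins_for(24) = min(1+coins_for(23)=1+4=5, 1+coins_for(21)=1+3=4, 1+coins_for(20)=1+3=4, 1+coins_for(16)=1+2=3, 1+coins_for(15)=1+3=4) = 3

3


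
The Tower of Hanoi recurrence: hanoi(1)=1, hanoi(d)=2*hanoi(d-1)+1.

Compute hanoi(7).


hanoi(7) = 2 * hanoi(6) + 1
hanoi(6) = 2 * hanoi(5) + 1
hanoi(5) = 2 * hanoi(4) + 1
hanoi(4) = 2 * hanoi(3) + 1
hanoi(3) = 2 * hanoi(2) + 1
hanoi(2) = 2 * hanoi(1) + 1
hanoi(1) = 1  (base case)
hanoi(2) = 2 * 1 + 1 = 3
hanoi(3) = 2 * 3 + 1 = 7
hanoi(4) = 2 * 7 + 1 = 15
hanoi(5) = 2 * 15 + 1 = 31
hanoi(6) = 2 * 31 + 1 = 63
hanoi(7) = 2 * 63 + 1 = 127

127


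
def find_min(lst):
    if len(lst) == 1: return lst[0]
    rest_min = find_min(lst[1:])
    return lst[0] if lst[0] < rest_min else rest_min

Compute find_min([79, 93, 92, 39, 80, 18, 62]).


find_min([79, 93, 92, 39, 80, 18, 62]): compare 79 with find_min([93, 92, 39, 80, 18, 62])
find_min([93, 92, 39, 80, 18, 62]): compare 93 with find_min([92, 39, 80, 18, 62])
find_min([92, 39, 80, 18, 62]): compare 92 with find_min([39, 80, 18, 62])
find_min([39, 80, 18, 62]): compare 39 with find_min([80, 18, 62])
find_min([80, 18, 62]): compare 80 with find_min([18, 62])
find_min([18, 62]): compare 18 with find_min([62])
find_min([62]) = 62  (base case)
Compare 18 with 62 -> 18
Compare 80 with 18 -> 18
Compare 39 with 18 -> 18
Compare 92 with 18 -> 18
Compare 93 with 18 -> 18
Compare 79 with 18 -> 18

18


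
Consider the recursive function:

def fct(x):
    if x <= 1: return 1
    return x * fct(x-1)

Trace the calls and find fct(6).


fct(6)
= 6 * fct(5)
= 6 * 5 * fct(4)
= 6 * 5 * 4 * fct(3)
= 6 * 5 * 4 * 3 * fct(2)
= 6 * 5 * 4 * 3 * 2 * fct(1)
= 6 * 5 * 4 * 3 * 2 * 1
= 720

720


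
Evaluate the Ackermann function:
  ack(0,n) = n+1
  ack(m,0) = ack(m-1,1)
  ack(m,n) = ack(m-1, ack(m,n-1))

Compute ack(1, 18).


ack(1, 18) = ack(0, ack(1, 17))
  ack(1, 17) = ack(0, ack(1, 16))
    ack(1, 16) = ack(0, ack(1, 15))
      ack(1, 15) = ack(0, ack(1, 14))
        ack(1, 14) = ack(0, ack(1, 13))
          ack(1, 13) = ack(0, ack(1, 12))
          ack(1, 12) = ack(0, ack(1, 11))
          ack(1, 11) = ack(0, ack(1, 10))
          ack(1, 10) = ack(0, ack(1, 9))
          ack(1, 9) = ack(0, ack(1, 8))
          ack(1, 8) = ack(0, ack(1, 7))
          ack(1, 7) = ack(0, ack(1, 6))
          ack(1, 6) = ack(0, ack(1, 5))
          ack(1, 5) = ack(0, ack(1, 4))
          ack(1, 4) = ack(0, ack(1, 3))
          ack(1, 3) = ack(0, ack(1, 2))
          ack(1, 2) = ack(0, ack(1, 1))
          ack(1, 1) = ack(0, ack(1, 0))
          ack(1, 0) = ack(0, 1)
          ack(0, 1) = 2
            = ack(0, 2)
          ack(0, 2) = 3
            = ack(0, 3)
          ack(0, 3) = 4
            = ack(0, 4)
... (trace truncated)
Result: ack(1, 18) = 20

20


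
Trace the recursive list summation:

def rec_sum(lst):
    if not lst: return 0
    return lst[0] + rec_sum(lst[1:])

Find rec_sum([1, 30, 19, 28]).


rec_sum([1, 30, 19, 28]) = 1 + rec_sum([30, 19, 28])
rec_sum([30, 19, 28]) = 30 + rec_sum([19, 28])
rec_sum([19, 28]) = 19 + rec_sum([28])
rec_sum([28]) = 28 + rec_sum([])
rec_sum([]) = 0  (base case)
Total: 1 + 30 + 19 + 28 + 0 = 78

78


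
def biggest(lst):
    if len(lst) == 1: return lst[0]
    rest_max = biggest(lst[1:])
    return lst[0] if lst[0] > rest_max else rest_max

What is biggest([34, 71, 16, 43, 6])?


biggest([34, 71, 16, 43, 6]): compare 34 with biggest([71, 16, 43, 6])
biggest([71, 16, 43, 6]): compare 71 with biggest([16, 43, 6])
biggest([16, 43, 6]): compare 16 with biggest([43, 6])
biggest([43, 6]): compare 43 with biggest([6])
biggest([6]) = 6  (base case)
Compare 43 with 6 -> 43
Compare 16 with 43 -> 43
Compare 71 with 43 -> 71
Compare 34 with 71 -> 71

71


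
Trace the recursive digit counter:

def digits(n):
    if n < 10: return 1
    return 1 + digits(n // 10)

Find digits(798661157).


digits(798661157) = 1 + digits(79866115)
digits(79866115) = 1 + digits(7986611)
digits(7986611) = 1 + digits(798661)
digits(798661) = 1 + digits(79866)
digits(79866) = 1 + digits(7986)
digits(7986) = 1 + digits(798)
digits(798) = 1 + digits(79)
digits(79) = 1 + digits(7)
digits(7) = 1  (base case: 7 < 10)
Unwinding: 1 + 1 + 1 + 1 + 1 + 1 + 1 + 1 + 1 = 9

9


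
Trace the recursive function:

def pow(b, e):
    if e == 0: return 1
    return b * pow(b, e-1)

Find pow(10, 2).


pow(10, 2)
= 10 * pow(10, 1)
= 10 * 10 * pow(10, 0)
= 10 * 10 * 1
= 100

100


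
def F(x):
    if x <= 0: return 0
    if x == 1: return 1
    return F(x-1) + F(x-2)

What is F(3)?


Computing F(3) bottom-up:
F(0) = 0
F(1) = 1
F(2) = F(1) + F(0) = 1 + 0 = 1
F(3) = F(2) + F(1) = 1 + 1 = 2

2


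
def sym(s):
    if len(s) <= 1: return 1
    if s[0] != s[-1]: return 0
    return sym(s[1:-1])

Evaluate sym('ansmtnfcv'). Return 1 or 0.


sym('ansmtnfcv'): s[0]='a' != s[-1]='v' -> return 0
Result: 0 (not a palindrome)

0


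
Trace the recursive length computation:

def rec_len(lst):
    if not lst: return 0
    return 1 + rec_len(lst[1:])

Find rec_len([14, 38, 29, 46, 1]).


rec_len([14, 38, 29, 46, 1]) = 1 + rec_len([38, 29, 46, 1])
rec_len([38, 29, 46, 1]) = 1 + rec_len([29, 46, 1])
rec_len([29, 46, 1]) = 1 + rec_len([46, 1])
rec_len([46, 1]) = 1 + rec_len([1])
rec_len([1]) = 1 + rec_len([])
rec_len([]) = 0  (base case)
Unwinding: 1 + 1 + 1 + 1 + 1 + 0 = 5

5


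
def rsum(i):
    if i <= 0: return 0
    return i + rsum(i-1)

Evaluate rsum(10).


rsum(10)
= 10 + 9 + 8 + 7 + 6 + 5 + 4 + 3 + 2 + 1 + rsum(0)
= 10 + 9 + 8 + 7 + 6 + 5 + 4 + 3 + 2 + 1 + 0
= 55

55


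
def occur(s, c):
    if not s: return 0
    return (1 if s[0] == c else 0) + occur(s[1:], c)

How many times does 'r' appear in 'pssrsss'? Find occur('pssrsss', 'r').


s[0]='p' != 'r' -> 0
s[0]='s' != 'r' -> 0
s[0]='s' != 'r' -> 0
s[0]='r' == 'r' -> 1
s[0]='s' != 'r' -> 0
s[0]='s' != 'r' -> 0
s[0]='s' != 'r' -> 0
Sum: 0 + 0 + 0 + 1 + 0 + 0 + 0 = 1

1


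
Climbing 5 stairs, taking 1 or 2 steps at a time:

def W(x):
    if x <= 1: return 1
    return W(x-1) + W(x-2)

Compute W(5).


Building up from base cases:
W(0) = 1
W(1) = 1
W(2) = W(1) + W(0) = 1 + 1 = 2
W(3) = W(2) + W(1) = 2 + 1 = 3
W(4) = W(3) + W(2) = 3 + 2 = 5
W(5) = W(4) + W(3) = 5 + 3 = 8

8


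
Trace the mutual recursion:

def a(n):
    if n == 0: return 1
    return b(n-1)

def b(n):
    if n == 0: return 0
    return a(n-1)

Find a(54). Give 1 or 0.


a(54) = b(53)
b(53) = a(52)
a(52) = b(51)
b(51) = a(50)
a(50) = b(49)
b(49) = a(48)
a(48) = b(47)
b(47) = a(46)
a(46) = b(45)
b(45) = a(44)
a(44) = b(43)
b(43) = a(42)
a(42) = b(41)
b(41) = a(40)
a(40) = b(39)
b(39) = a(38)
a(38) = b(37)
b(37) = a(36)
a(36) = b(35)
b(35) = a(34)
a(34) = b(33)
b(33) = a(32)
a(32) = b(31)
b(31) = a(30)
a(30) = b(29)
b(29) = a(28)
a(28) = b(27)
b(27) = a(26)
a(26) = b(25)
b(25) = a(24)
a(24) = b(23)
b(23) = a(22)
a(22) = b(21)
b(21) = a(20)
a(20) = b(19)
b(19) = a(18)
a(18) = b(17)
b(17) = a(16)
a(16) = b(15)
b(15) = a(14)
a(14) = b(13)
b(13) = a(12)
a(12) = b(11)
b(11) = a(10)
a(10) = b(9)
b(9) = a(8)
a(8) = b(7)
b(7) = a(6)
a(6) = b(5)
b(5) = a(4)
a(4) = b(3)
b(3) = a(2)
a(2) = b(1)
b(1) = a(0)
a(0) = 1  (base case)
Result: 1

1


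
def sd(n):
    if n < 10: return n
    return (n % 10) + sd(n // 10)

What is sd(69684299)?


sd(69684299) = 9 + sd(6968429)
sd(6968429) = 9 + sd(696842)
sd(696842) = 2 + sd(69684)
sd(69684) = 4 + sd(6968)
sd(6968) = 8 + sd(696)
sd(696) = 6 + sd(69)
sd(69) = 9 + sd(6)
sd(6) = 6  (base case)
Total: 9 + 9 + 2 + 4 + 8 + 6 + 9 + 6 = 53

53


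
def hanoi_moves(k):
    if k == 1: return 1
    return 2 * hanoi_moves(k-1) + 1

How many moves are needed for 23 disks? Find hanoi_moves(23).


hanoi_moves(23) = 2 * hanoi_moves(22) + 1
hanoi_moves(22) = 2 * hanoi_moves(21) + 1
hanoi_moves(21) = 2 * hanoi_moves(20) + 1
hanoi_moves(20) = 2 * hanoi_moves(19) + 1
hanoi_moves(19) = 2 * hanoi_moves(18) + 1
hanoi_moves(18) = 2 * hanoi_moves(17) + 1
hanoi_moves(17) = 2 * hanoi_moves(16) + 1
hanoi_moves(16) = 2 * hanoi_moves(15) + 1
hanoi_moves(15) = 2 * hanoi_moves(14) + 1
hanoi_moves(14) = 2 * hanoi_moves(13) + 1
hanoi_moves(13) = 2 * hanoi_moves(12) + 1
hanoi_moves(12) = 2 * hanoi_moves(11) + 1
hanoi_moves(11) = 2 * hanoi_moves(10) + 1
hanoi_moves(10) = 2 * hanoi_moves(9) + 1
hanoi_moves(9) = 2 * hanoi_moves(8) + 1
hanoi_moves(8) = 2 * hanoi_moves(7) + 1
hanoi_moves(7) = 2 * hanoi_moves(6) + 1
hanoi_moves(6) = 2 * hanoi_moves(5) + 1
hanoi_moves(5) = 2 * hanoi_moves(4) + 1
hanoi_moves(4) = 2 * hanoi_moves(3) + 1
hanoi_moves(3) = 2 * hanoi_moves(2) + 1
hanoi_moves(2) = 2 * hanoi_moves(1) + 1
hanoi_moves(1) = 1  (base case)
hanoi_moves(2) = 2 * 1 + 1 = 3
hanoi_moves(3) = 2 * 3 + 1 = 7
hanoi_moves(4) = 2 * 7 + 1 = 15
hanoi_moves(5) = 2 * 15 + 1 = 31
hanoi_moves(6) = 2 * 31 + 1 = 63
hanoi_moves(7) = 2 * 63 + 1 = 127
hanoi_moves(8) = 2 * 127 + 1 = 255
hanoi_moves(9) = 2 * 255 + 1 = 511
hanoi_moves(10) = 2 * 511 + 1 = 1023
hanoi_moves(11) = 2 * 1023 + 1 = 2047
hanoi_moves(12) = 2 * 2047 + 1 = 4095
hanoi_moves(13) = 2 * 4095 + 1 = 8191
hanoi_moves(14) = 2 * 8191 + 1 = 16383
hanoi_moves(15) = 2 * 16383 + 1 = 32767
hanoi_moves(16) = 2 * 32767 + 1 = 65535
hanoi_moves(17) = 2 * 65535 + 1 = 131071
hanoi_moves(18) = 2 * 131071 + 1 = 262143
hanoi_moves(19) = 2 * 262143 + 1 = 524287
hanoi_moves(20) = 2 * 524287 + 1 = 1048575
hanoi_moves(21) = 2 * 1048575 + 1 = 2097151
hanoi_moves(22) = 2 * 2097151 + 1 = 4194303
hanoi_moves(23) = 2 * 4194303 + 1 = 8388607

8388607


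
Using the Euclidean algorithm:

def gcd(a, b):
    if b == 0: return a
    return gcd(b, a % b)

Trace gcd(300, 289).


gcd(300, 289) = gcd(289, 11)
gcd(289, 11) = gcd(11, 3)
gcd(11, 3) = gcd(3, 2)
gcd(3, 2) = gcd(2, 1)
gcd(2, 1) = gcd(1, 0)
gcd(1, 0) = 1  (base case)

1


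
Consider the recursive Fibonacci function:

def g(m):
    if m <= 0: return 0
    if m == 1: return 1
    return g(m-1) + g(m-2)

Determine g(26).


Computing g(26) bottom-up:
g(0) = 0
g(1) = 1
g(2) = g(1) + g(0) = 1 + 0 = 1
g(3) = g(2) + g(1) = 1 + 1 = 2
g(4) = g(3) + g(2) = 2 + 1 = 3
g(5) = g(4) + g(3) = 3 + 2 = 5
g(6) = g(5) + g(4) = 5 + 3 = 8
g(7) = g(6) + g(5) = 8 + 5 = 13
g(8) = g(7) + g(6) = 13 + 8 = 21
g(9) = g(8) + g(7) = 21 + 13 = 34
g(10) = g(9) + g(8) = 34 + 21 = 55
g(11) = g(10) + g(9) = 55 + 34 = 89
g(12) = g(11) + g(10) = 89 + 55 = 144
g(13) = g(12) + g(11) = 144 + 89 = 233
g(14) = g(13) + g(12) = 233 + 144 = 377
g(15) = g(14) + g(13) = 377 + 233 = 610
g(16) = g(15) + g(14) = 610 + 377 = 987
g(17) = g(16) + g(15) = 987 + 610 = 1597
g(18) = g(17) + g(16) = 1597 + 987 = 2584
g(19) = g(18) + g(17) = 2584 + 1597 = 4181
g(20) = g(19) + g(18) = 4181 + 2584 = 6765
g(21) = g(20) + g(19) = 6765 + 4181 = 10946
g(22) = g(21) + g(20) = 10946 + 6765 = 17711
g(23) = g(22) + g(21) = 17711 + 10946 = 28657
g(24) = g(23) + g(22) = 28657 + 17711 = 46368
g(25) = g(24) + g(23) = 46368 + 28657 = 75025
g(26) = g(25) + g(24) = 75025 + 46368 = 121393

121393


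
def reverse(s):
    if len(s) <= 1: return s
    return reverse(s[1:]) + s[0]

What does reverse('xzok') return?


reverse('xzok') = reverse('zok') + 'x'
reverse('zok') = reverse('ok') + 'z'
reverse('ok') = reverse('k') + 'o'
reverse('k') = 'k'  (base case)
Concatenating: 'k' + 'o' + 'z' + 'x' = 'kozx'

kozx


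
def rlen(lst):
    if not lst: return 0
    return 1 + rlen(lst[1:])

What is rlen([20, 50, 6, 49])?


rlen([20, 50, 6, 49]) = 1 + rlen([50, 6, 49])
rlen([50, 6, 49]) = 1 + rlen([6, 49])
rlen([6, 49]) = 1 + rlen([49])
rlen([49]) = 1 + rlen([])
rlen([]) = 0  (base case)
Unwinding: 1 + 1 + 1 + 1 + 0 = 4

4


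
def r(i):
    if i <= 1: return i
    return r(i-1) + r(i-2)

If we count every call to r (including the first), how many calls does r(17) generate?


Let C(n) = total calls for r(n)
C(0) = 1, C(1) = 1
C(2) = 1 + C(1) + C(0) = 1 + 1 + 1 = 3
C(3) = 1 + C(2) + C(1) = 1 + 3 + 1 = 5
C(4) = 1 + C(3) + C(2) = 1 + 5 + 3 = 9
C(5) = 1 + C(4) + C(3) = 1 + 9 + 5 = 15
C(6) = 1 + C(5) + C(4) = 1 + 15 + 9 = 25
C(7) = 1 + C(6) + C(5) = 1 + 25 + 15 = 41
C(8) = 1 + C(7) + C(6) = 1 + 41 + 25 = 67
C(9) = 1 + C(8) + C(7) = 1 + 67 + 41 = 109
C(10) = 1 + C(9) + C(8) = 1 + 109 + 67 = 177
C(11) = 1 + C(10) + C(9) = 1 + 177 + 109 = 287
C(12) = 1 + C(11) + C(10) = 1 + 287 + 177 = 465
C(13) = 1 + C(12) + C(11) = 1 + 465 + 287 = 753
C(14) = 1 + C(13) + C(12) = 1 + 753 + 465 = 1219
C(15) = 1 + C(14) + C(13) = 1 + 1219 + 753 = 1973
C(16) = 1 + C(15) + C(14) = 1 + 1973 + 1219 = 3193
C(17) = 1 + C(16) + C(15) = 1 + 3193 + 1973 = 5167

5167


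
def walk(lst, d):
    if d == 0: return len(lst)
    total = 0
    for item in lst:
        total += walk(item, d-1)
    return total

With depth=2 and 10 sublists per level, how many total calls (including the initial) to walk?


At depth 0 (root): 1 call
At depth 1: each of 1 parents calls walk on 10 children = 10 calls
At depth 2: each of 10 parents calls walk on 10 children = 100 calls
Total: 1 + 10 + 100 = 111

111


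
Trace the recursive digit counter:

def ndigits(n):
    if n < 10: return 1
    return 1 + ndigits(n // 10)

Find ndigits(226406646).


ndigits(226406646) = 1 + ndigits(22640664)
ndigits(22640664) = 1 + ndigits(2264066)
ndigits(2264066) = 1 + ndigits(226406)
ndigits(226406) = 1 + ndigits(22640)
ndigits(22640) = 1 + ndigits(2264)
ndigits(2264) = 1 + ndigits(226)
ndigits(226) = 1 + ndigits(22)
ndigits(22) = 1 + ndigits(2)
ndigits(2) = 1  (base case: 2 < 10)
Unwinding: 1 + 1 + 1 + 1 + 1 + 1 + 1 + 1 + 1 = 9

9


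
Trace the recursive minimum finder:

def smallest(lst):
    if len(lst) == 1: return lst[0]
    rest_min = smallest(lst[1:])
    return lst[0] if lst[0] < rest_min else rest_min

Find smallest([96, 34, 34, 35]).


smallest([96, 34, 34, 35]): compare 96 with smallest([34, 34, 35])
smallest([34, 34, 35]): compare 34 with smallest([34, 35])
smallest([34, 35]): compare 34 with smallest([35])
smallest([35]) = 35  (base case)
Compare 34 with 35 -> 34
Compare 34 with 34 -> 34
Compare 96 with 34 -> 34

34


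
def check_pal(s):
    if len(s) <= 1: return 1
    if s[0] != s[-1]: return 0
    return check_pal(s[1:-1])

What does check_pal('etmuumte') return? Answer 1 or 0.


check_pal('etmuumte'): s[0]='e' == s[-1]='e' -> check check_pal('tmuumt')
check_pal('tmuumt'): s[0]='t' == s[-1]='t' -> check check_pal('muum')
check_pal('muum'): s[0]='m' == s[-1]='m' -> check check_pal('uu')
check_pal('uu'): s[0]='u' == s[-1]='u' -> check check_pal('')
check_pal(''): len <= 1 -> return 1  (base case)
Result: 1 (palindrome)

1


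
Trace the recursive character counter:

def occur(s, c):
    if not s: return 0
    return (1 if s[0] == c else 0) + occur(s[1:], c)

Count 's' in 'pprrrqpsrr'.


s[0]='p' != 's' -> 0
s[0]='p' != 's' -> 0
s[0]='r' != 's' -> 0
s[0]='r' != 's' -> 0
s[0]='r' != 's' -> 0
s[0]='q' != 's' -> 0
s[0]='p' != 's' -> 0
s[0]='s' == 's' -> 1
s[0]='r' != 's' -> 0
s[0]='r' != 's' -> 0
Sum: 0 + 0 + 0 + 0 + 0 + 0 + 0 + 1 + 0 + 0 = 1

1


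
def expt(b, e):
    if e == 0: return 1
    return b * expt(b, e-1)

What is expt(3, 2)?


expt(3, 2)
= 3 * expt(3, 1)
= 3 * 3 * expt(3, 0)
= 3 * 3 * 1
= 9

9


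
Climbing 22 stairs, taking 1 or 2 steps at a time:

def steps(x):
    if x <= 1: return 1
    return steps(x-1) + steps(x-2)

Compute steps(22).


Building up from base cases:
steps(0) = 1
steps(1) = 1
steps(2) = steps(1) + steps(0) = 1 + 1 = 2
steps(3) = steps(2) + steps(1) = 2 + 1 = 3
steps(4) = steps(3) + steps(2) = 3 + 2 = 5
steps(5) = steps(4) + steps(3) = 5 + 3 = 8
steps(6) = steps(5) + steps(4) = 8 + 5 = 13
steps(7) = steps(6) + steps(5) = 13 + 8 = 21
steps(8) = steps(7) + steps(6) = 21 + 13 = 34
steps(9) = steps(8) + steps(7) = 34 + 21 = 55
steps(10) = steps(9) + steps(8) = 55 + 34 = 89
steps(11) = steps(10) + steps(9) = 89 + 55 = 144
steps(12) = steps(11) + steps(10) = 144 + 89 = 233
steps(13) = steps(12) + steps(11) = 233 + 144 = 377
steps(14) = steps(13) + steps(12) = 377 + 233 = 610
steps(15) = steps(14) + steps(13) = 610 + 377 = 987
steps(16) = steps(15) + steps(14) = 987 + 610 = 1597
steps(17) = steps(16) + steps(15) = 1597 + 987 = 2584
steps(18) = steps(17) + steps(16) = 2584 + 1597 = 4181
steps(19) = steps(18) + steps(17) = 4181 + 2584 = 6765
steps(20) = steps(19) + steps(18) = 6765 + 4181 = 10946
steps(21) = steps(20) + steps(19) = 10946 + 6765 = 17711
steps(22) = steps(21) + steps(20) = 17711 + 10946 = 28657

28657


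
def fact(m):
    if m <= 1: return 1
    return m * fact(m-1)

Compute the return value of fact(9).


fact(9)
= 9 * fact(8)
= 9 * 8 * fact(7)
= 9 * 8 * 7 * fact(6)
= 9 * 8 * 7 * 6 * fact(5)
= 9 * 8 * 7 * 6 * 5 * fact(4)
= 9 * 8 * 7 * 6 * 5 * 4 * fact(3)
= 9 * 8 * 7 * 6 * 5 * 4 * 3 * fact(2)
= 9 * 8 * 7 * 6 * 5 * 4 * 3 * 2 * fact(1)
= 9 * 8 * 7 * 6 * 5 * 4 * 3 * 2 * 1
= 362880

362880


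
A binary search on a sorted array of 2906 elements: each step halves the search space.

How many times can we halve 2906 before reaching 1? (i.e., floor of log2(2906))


2906 / 2 = 1453
1453 / 2 = 726
726 / 2 = 363
363 / 2 = 181
181 / 2 = 90
90 / 2 = 45
45 / 2 = 22
22 / 2 = 11
11 / 2 = 5
5 / 2 = 2
2 / 2 = 1
Reached 1 after 11 halvings

11


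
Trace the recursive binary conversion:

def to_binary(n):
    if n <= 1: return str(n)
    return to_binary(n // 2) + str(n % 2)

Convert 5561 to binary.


to_binary(5561) = to_binary(2780) + '1'
to_binary(2780) = to_binary(1390) + '0'
to_binary(1390) = to_binary(695) + '0'
to_binary(695) = to_binary(347) + '1'
to_binary(347) = to_binary(173) + '1'
to_binary(173) = to_binary(86) + '1'
to_binary(86) = to_binary(43) + '0'
to_binary(43) = to_binary(21) + '1'
to_binary(21) = to_binary(10) + '1'
to_binary(10) = to_binary(5) + '0'
to_binary(5) = to_binary(2) + '1'
to_binary(2) = to_binary(1) + '0'
to_binary(1) = '1'  (base case)
Concatenating: '1' + '0' + '1' + '0' + '1' + '1' + '0' + '1' + '1' + '1' + '0' + '0' + '1' = '1010110111001'

1010110111001


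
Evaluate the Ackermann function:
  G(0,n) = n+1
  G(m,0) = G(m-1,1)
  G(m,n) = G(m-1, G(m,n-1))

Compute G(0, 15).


G(0, 15) = 16
Result: G(0, 15) = 16

16


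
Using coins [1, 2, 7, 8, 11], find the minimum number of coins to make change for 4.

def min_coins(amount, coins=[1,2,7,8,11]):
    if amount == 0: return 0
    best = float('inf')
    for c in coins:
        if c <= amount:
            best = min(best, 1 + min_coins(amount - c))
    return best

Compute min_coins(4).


Building up with DP:
min_coins(0) = 0
min_coins(1) = min(1+min_coins(0)=1+0=1) = 1
min_coins(2) = min(1+min_coins(1)=1+1=2, 1+min_coins(0)=1+0=1) = 1
min_coins(3) = min(1+min_coins(2)=1+1=2, 1+min_coins(1)=1+1=2) = 2
min_coins(4) = min(1+min_coins(3)=1+2=3, 1+min_coins(2)=1+1=2) = 2

2


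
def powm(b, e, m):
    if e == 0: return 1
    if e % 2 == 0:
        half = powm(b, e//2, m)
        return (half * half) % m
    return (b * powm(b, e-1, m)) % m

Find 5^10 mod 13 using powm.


powm(5, 10, 13): e is even, compute powm(5, 5, 13)
  powm(5, 5, 13): e is odd, compute powm(5, 4, 13)
    powm(5, 4, 13): e is even, compute powm(5, 2, 13)
      powm(5, 2, 13): e is even, compute powm(5, 1, 13)
        powm(5, 1, 13): e is odd, compute powm(5, 0, 13)
          powm(5, 0, 13) = 1
        (5 * 1) % 13 = 5
      half=5, (5*5) % 13 = 12
    half=12, (12*12) % 13 = 1
  (5 * 1) % 13 = 5
half=5, (5*5) % 13 = 12

12


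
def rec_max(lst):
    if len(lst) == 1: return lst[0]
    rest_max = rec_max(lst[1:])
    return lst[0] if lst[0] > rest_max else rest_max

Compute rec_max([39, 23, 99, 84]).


rec_max([39, 23, 99, 84]): compare 39 with rec_max([23, 99, 84])
rec_max([23, 99, 84]): compare 23 with rec_max([99, 84])
rec_max([99, 84]): compare 99 with rec_max([84])
rec_max([84]) = 84  (base case)
Compare 99 with 84 -> 99
Compare 23 with 99 -> 99
Compare 39 with 99 -> 99

99


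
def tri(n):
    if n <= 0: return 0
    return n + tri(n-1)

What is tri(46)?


tri(46)
= 46 + 45 + 44 + 43 + 42 + 41 + 40 + 39 + 38 + 37 + 36 + 35 + 34 + 33 + 32 + 31 + 30 + 29 + 28 + 27 + 26 + 25 + 24 + 23 + 22 + 21 + 20 + 19 + 18 + 17 + 16 + 15 + 14 + 13 + 12 + 11 + 10 + 9 + 8 + 7 + 6 + 5 + 4 + 3 + 2 + 1 + tri(0)
= 46 + 45 + 44 + 43 + 42 + 41 + 40 + 39 + 38 + 37 + 36 + 35 + 34 + 33 + 32 + 31 + 30 + 29 + 28 + 27 + 26 + 25 + 24 + 23 + 22 + 21 + 20 + 19 + 18 + 17 + 16 + 15 + 14 + 13 + 12 + 11 + 10 + 9 + 8 + 7 + 6 + 5 + 4 + 3 + 2 + 1 + 0
= 1081

1081


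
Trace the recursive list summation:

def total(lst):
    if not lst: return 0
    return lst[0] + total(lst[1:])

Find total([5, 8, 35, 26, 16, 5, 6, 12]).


total([5, 8, 35, 26, 16, 5, 6, 12]) = 5 + total([8, 35, 26, 16, 5, 6, 12])
total([8, 35, 26, 16, 5, 6, 12]) = 8 + total([35, 26, 16, 5, 6, 12])
total([35, 26, 16, 5, 6, 12]) = 35 + total([26, 16, 5, 6, 12])
total([26, 16, 5, 6, 12]) = 26 + total([16, 5, 6, 12])
total([16, 5, 6, 12]) = 16 + total([5, 6, 12])
total([5, 6, 12]) = 5 + total([6, 12])
total([6, 12]) = 6 + total([12])
total([12]) = 12 + total([])
total([]) = 0  (base case)
Total: 5 + 8 + 35 + 26 + 16 + 5 + 6 + 12 + 0 = 113

113


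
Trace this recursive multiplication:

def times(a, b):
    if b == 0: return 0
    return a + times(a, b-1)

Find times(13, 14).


times(13, 14) = 13 + times(13, 13)
times(13, 13) = 13 + times(13, 12)
times(13, 12) = 13 + times(13, 11)
times(13, 11) = 13 + times(13, 10)
times(13, 10) = 13 + times(13, 9)
times(13, 9) = 13 + times(13, 8)
times(13, 8) = 13 + times(13, 7)
times(13, 7) = 13 + times(13, 6)
times(13, 6) = 13 + times(13, 5)
times(13, 5) = 13 + times(13, 4)
times(13, 4) = 13 + times(13, 3)
times(13, 3) = 13 + times(13, 2)
times(13, 2) = 13 + times(13, 1)
times(13, 1) = 13 + times(13, 0)
times(13, 0) = 0  (base case)
Total: 13 + 13 + 13 + 13 + 13 + 13 + 13 + 13 + 13 + 13 + 13 + 13 + 13 + 13 + 0 = 182

182
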